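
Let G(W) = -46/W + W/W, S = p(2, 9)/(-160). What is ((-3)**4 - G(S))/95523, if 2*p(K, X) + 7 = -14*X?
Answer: 25360/12704559 ≈ 0.0019961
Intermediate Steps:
p(K, X) = -7/2 - 7*X (p(K, X) = -7/2 + (-14*X)/2 = -7/2 - 7*X)
S = 133/320 (S = (-7/2 - 7*9)/(-160) = (-7/2 - 63)*(-1/160) = -133/2*(-1/160) = 133/320 ≈ 0.41563)
G(W) = 1 - 46/W (G(W) = -46/W + 1 = 1 - 46/W)
((-3)**4 - G(S))/95523 = ((-3)**4 - (-46 + 133/320)/133/320)/95523 = (81 - 320*(-14587)/(133*320))*(1/95523) = (81 - 1*(-14587/133))*(1/95523) = (81 + 14587/133)*(1/95523) = (25360/133)*(1/95523) = 25360/12704559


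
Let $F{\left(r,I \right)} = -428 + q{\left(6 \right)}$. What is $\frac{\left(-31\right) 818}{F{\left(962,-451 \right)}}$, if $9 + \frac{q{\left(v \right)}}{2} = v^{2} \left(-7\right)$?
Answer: $\frac{12679}{475} \approx 26.693$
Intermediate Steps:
$q{\left(v \right)} = -18 - 14 v^{2}$ ($q{\left(v \right)} = -18 + 2 v^{2} \left(-7\right) = -18 + 2 \left(- 7 v^{2}\right) = -18 - 14 v^{2}$)
$F{\left(r,I \right)} = -950$ ($F{\left(r,I \right)} = -428 - \left(18 + 14 \cdot 6^{2}\right) = -428 - 522 = -950$)
$\frac{\left(-31\right) 818}{F{\left(962,-451 \right)}} = \frac{\left(-31\right) 818}{-950} = \left(-25358\right) \left(- \frac{1}{950}\right) = \frac{12679}{475}$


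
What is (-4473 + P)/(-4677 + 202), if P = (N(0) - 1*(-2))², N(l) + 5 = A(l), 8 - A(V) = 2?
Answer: 4464/4475 ≈ 0.99754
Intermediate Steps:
A(V) = 6 (A(V) = 8 - 1*2 = 8 - 2 = 6)
N(l) = 1 (N(l) = -5 + 6 = 1)
P = 9 (P = (1 - 1*(-2))² = (1 + 2)² = 3² = 9)
(-4473 + P)/(-4677 + 202) = (-4473 + 9)/(-4677 + 202) = -4464/(-4475) = -4464*(-1/4475) = 4464/4475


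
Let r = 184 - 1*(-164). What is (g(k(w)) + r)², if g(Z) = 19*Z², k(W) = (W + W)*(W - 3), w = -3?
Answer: 623600784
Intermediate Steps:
k(W) = 2*W*(-3 + W) (k(W) = (2*W)*(-3 + W) = 2*W*(-3 + W))
r = 348 (r = 184 + 164 = 348)
(g(k(w)) + r)² = (19*(2*(-3)*(-3 - 3))² + 348)² = (19*(2*(-3)*(-6))² + 348)² = (19*36² + 348)² = (19*1296 + 348)² = (24624 + 348)² = 24972² = 623600784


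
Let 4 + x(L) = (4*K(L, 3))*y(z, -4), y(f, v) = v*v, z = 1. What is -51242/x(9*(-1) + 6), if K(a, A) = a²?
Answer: -25621/286 ≈ -89.584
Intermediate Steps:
y(f, v) = v²
x(L) = -4 + 64*L² (x(L) = -4 + (4*L²)*(-4)² = -4 + (4*L²)*16 = -4 + 64*L²)
-51242/x(9*(-1) + 6) = -51242/(-4 + 64*(9*(-1) + 6)²) = -51242/(-4 + 64*(-9 + 6)²) = -51242/(-4 + 64*(-3)²) = -51242/(-4 + 64*9) = -51242/(-4 + 576) = -51242/572 = -51242*1/572 = -25621/286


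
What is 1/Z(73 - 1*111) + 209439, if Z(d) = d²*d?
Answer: 11492336807/54872 ≈ 2.0944e+5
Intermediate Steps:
Z(d) = d³
1/Z(73 - 1*111) + 209439 = 1/((73 - 1*111)³) + 209439 = 1/((73 - 111)³) + 209439 = 1/((-38)³) + 209439 = 1/(-54872) + 209439 = -1/54872 + 209439 = 11492336807/54872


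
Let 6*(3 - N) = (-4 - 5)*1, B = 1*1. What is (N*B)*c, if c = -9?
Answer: -81/2 ≈ -40.500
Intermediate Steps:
B = 1
N = 9/2 (N = 3 - (-4 - 5)/6 = 3 - (-3)/2 = 3 - ⅙*(-9) = 3 + 3/2 = 9/2 ≈ 4.5000)
(N*B)*c = ((9/2)*1)*(-9) = (9/2)*(-9) = -81/2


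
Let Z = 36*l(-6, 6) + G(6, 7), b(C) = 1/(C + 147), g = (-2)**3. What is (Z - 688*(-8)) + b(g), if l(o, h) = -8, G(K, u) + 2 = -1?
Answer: 724608/139 ≈ 5213.0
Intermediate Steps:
G(K, u) = -3 (G(K, u) = -2 - 1 = -3)
g = -8
b(C) = 1/(147 + C)
Z = -291 (Z = 36*(-8) - 3 = -288 - 3 = -291)
(Z - 688*(-8)) + b(g) = (-291 - 688*(-8)) + 1/(147 - 8) = (-291 + 5504) + 1/139 = 5213 + 1/139 = 724608/139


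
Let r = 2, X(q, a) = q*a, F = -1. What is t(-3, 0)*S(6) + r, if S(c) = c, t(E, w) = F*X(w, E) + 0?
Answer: 2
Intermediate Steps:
X(q, a) = a*q
t(E, w) = -E*w (t(E, w) = -E*w + 0 = -E*w)
t(-3, 0)*S(6) + r = -1*(-3)*0*6 + 2 = 0*6 + 2 = 0 + 2 = 2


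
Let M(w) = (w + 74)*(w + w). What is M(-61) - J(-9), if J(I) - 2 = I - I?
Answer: -1588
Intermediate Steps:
M(w) = 2*w*(74 + w) (M(w) = (74 + w)*(2*w) = 2*w*(74 + w))
J(I) = 2 (J(I) = 2 + (I - I) = 2 + 0 = 2)
M(-61) - J(-9) = 2*(-61)*(74 - 61) - 1*2 = 2*(-61)*13 - 2 = -1586 - 2 = -1588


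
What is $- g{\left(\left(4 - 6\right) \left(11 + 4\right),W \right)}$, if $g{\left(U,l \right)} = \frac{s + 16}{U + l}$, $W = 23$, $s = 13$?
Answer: $\frac{29}{7} \approx 4.1429$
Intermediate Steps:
$g{\left(U,l \right)} = \frac{29}{U + l}$ ($g{\left(U,l \right)} = \frac{13 + 16}{U + l} = \frac{29}{U + l}$)
$- g{\left(\left(4 - 6\right) \left(11 + 4\right),W \right)} = - \frac{29}{\left(4 - 6\right) \left(11 + 4\right) + 23} = - \frac{29}{\left(-2\right) 15 + 23} = - \frac{29}{-30 + 23} = - \frac{29}{-7} = - \frac{29 \left(-1\right)}{7} = \left(-1\right) \left(- \frac{29}{7}\right) = \frac{29}{7}$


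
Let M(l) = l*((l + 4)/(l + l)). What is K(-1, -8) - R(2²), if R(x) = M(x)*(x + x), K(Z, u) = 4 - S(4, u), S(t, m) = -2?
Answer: -26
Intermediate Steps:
K(Z, u) = 6 (K(Z, u) = 4 - 1*(-2) = 4 + 2 = 6)
M(l) = 2 + l/2 (M(l) = l*((4 + l)/((2*l))) = l*((4 + l)*(1/(2*l))) = l*((4 + l)/(2*l)) = 2 + l/2)
R(x) = 2*x*(2 + x/2) (R(x) = (2 + x/2)*(x + x) = (2 + x/2)*(2*x) = 2*x*(2 + x/2))
K(-1, -8) - R(2²) = 6 - 2²*(4 + 2²) = 6 - 4*(4 + 4) = 6 - 4*8 = 6 - 1*32 = 6 - 32 = -26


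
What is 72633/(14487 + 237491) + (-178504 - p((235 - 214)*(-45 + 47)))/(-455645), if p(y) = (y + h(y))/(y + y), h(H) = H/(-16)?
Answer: 1249184996987/1837000252960 ≈ 0.68001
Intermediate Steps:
h(H) = -H/16 (h(H) = H*(-1/16) = -H/16)
p(y) = 15/32 (p(y) = (y - y/16)/(y + y) = (15*y/16)/((2*y)) = (15*y/16)*(1/(2*y)) = 15/32)
72633/(14487 + 237491) + (-178504 - p((235 - 214)*(-45 + 47)))/(-455645) = 72633/(14487 + 237491) + (-178504 - 1*15/32)/(-455645) = 72633/251978 + (-178504 - 15/32)*(-1/455645) = 72633*(1/251978) - 5712143/32*(-1/455645) = 72633/251978 + 5712143/14580640 = 1249184996987/1837000252960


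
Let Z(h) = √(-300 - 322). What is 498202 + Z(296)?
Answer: 498202 + I*√622 ≈ 4.982e+5 + 24.94*I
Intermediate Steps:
Z(h) = I*√622 (Z(h) = √(-622) = I*√622)
498202 + Z(296) = 498202 + I*√622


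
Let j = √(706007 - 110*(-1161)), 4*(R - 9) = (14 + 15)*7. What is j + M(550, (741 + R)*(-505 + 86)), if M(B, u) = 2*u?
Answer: -1342057/2 + √833717 ≈ -6.7012e+5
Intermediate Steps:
R = 239/4 (R = 9 + ((14 + 15)*7)/4 = 9 + (29*7)/4 = 9 + (¼)*203 = 9 + 203/4 = 239/4 ≈ 59.750)
j = √833717 (j = √(706007 + 127710) = √833717 ≈ 913.08)
j + M(550, (741 + R)*(-505 + 86)) = √833717 + 2*((741 + 239/4)*(-505 + 86)) = √833717 + 2*((3203/4)*(-419)) = √833717 + 2*(-1342057/4) = √833717 - 1342057/2 = -1342057/2 + √833717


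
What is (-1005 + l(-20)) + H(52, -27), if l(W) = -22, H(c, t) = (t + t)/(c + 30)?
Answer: -42134/41 ≈ -1027.7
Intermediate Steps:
H(c, t) = 2*t/(30 + c) (H(c, t) = (2*t)/(30 + c) = 2*t/(30 + c))
(-1005 + l(-20)) + H(52, -27) = (-1005 - 22) + 2*(-27)/(30 + 52) = -1027 + 2*(-27)/82 = -1027 + 2*(-27)*(1/82) = -1027 - 27/41 = -42134/41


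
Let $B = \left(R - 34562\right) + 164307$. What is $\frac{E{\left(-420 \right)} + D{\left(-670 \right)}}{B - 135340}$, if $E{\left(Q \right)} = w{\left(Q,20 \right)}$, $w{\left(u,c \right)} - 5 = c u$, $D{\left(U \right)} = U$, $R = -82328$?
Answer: $\frac{9065}{87923} \approx 0.1031$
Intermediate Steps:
$w{\left(u,c \right)} = 5 + c u$
$E{\left(Q \right)} = 5 + 20 Q$
$B = 47417$ ($B = \left(-82328 - 34562\right) + 164307 = -116890 + 164307 = 47417$)
$\frac{E{\left(-420 \right)} + D{\left(-670 \right)}}{B - 135340} = \frac{\left(5 + 20 \left(-420\right)\right) - 670}{47417 - 135340} = \frac{\left(5 - 8400\right) - 670}{-87923} = \left(-8395 - 670\right) \left(- \frac{1}{87923}\right) = \left(-9065\right) \left(- \frac{1}{87923}\right) = \frac{9065}{87923}$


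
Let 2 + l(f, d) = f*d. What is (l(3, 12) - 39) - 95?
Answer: -100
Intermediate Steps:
l(f, d) = -2 + d*f (l(f, d) = -2 + f*d = -2 + d*f)
(l(3, 12) - 39) - 95 = ((-2 + 12*3) - 39) - 95 = ((-2 + 36) - 39) - 95 = (34 - 39) - 95 = -5 - 95 = -100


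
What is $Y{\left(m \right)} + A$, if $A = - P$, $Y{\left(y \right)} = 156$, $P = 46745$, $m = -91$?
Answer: $-46589$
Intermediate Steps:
$A = -46745$ ($A = \left(-1\right) 46745 = -46745$)
$Y{\left(m \right)} + A = 156 - 46745 = -46589$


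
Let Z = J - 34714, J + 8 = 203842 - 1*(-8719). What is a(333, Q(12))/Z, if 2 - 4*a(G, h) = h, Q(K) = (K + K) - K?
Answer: -5/355678 ≈ -1.4058e-5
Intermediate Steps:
J = 212553 (J = -8 + (203842 - 1*(-8719)) = -8 + (203842 + 8719) = -8 + 212561 = 212553)
Q(K) = K (Q(K) = 2*K - K = K)
a(G, h) = ½ - h/4
Z = 177839 (Z = 212553 - 34714 = 177839)
a(333, Q(12))/Z = (½ - ¼*12)/177839 = (½ - 3)*(1/177839) = -5/2*1/177839 = -5/355678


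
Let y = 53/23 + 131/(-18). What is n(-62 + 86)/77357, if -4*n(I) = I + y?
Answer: -7877/128103192 ≈ -6.1490e-5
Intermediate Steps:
y = -2059/414 (y = 53*(1/23) + 131*(-1/18) = 53/23 - 131/18 = -2059/414 ≈ -4.9734)
n(I) = 2059/1656 - I/4 (n(I) = -(I - 2059/414)/4 = -(-2059/414 + I)/4 = 2059/1656 - I/4)
n(-62 + 86)/77357 = (2059/1656 - (-62 + 86)/4)/77357 = (2059/1656 - 1/4*24)*(1/77357) = (2059/1656 - 6)*(1/77357) = -7877/1656*1/77357 = -7877/128103192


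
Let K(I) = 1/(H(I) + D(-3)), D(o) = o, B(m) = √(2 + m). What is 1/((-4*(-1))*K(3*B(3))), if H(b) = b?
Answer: -¾ + 3*√5/4 ≈ 0.92705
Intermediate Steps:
K(I) = 1/(-3 + I) (K(I) = 1/(I - 3) = 1/(-3 + I))
1/((-4*(-1))*K(3*B(3))) = 1/((-4*(-1))/(-3 + 3*√(2 + 3))) = 1/(4/(-3 + 3*√5)) = -¾ + 3*√5/4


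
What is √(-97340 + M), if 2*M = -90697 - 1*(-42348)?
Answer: I*√486058/2 ≈ 348.59*I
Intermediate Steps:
M = -48349/2 (M = (-90697 - 1*(-42348))/2 = (-90697 + 42348)/2 = (½)*(-48349) = -48349/2 ≈ -24175.)
√(-97340 + M) = √(-97340 - 48349/2) = √(-243029/2) = I*√486058/2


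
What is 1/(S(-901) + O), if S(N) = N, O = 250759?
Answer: 1/249858 ≈ 4.0023e-6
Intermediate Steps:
1/(S(-901) + O) = 1/(-901 + 250759) = 1/249858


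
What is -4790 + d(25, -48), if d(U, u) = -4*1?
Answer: -4794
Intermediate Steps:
d(U, u) = -4
-4790 + d(25, -48) = -4790 - 4 = -4794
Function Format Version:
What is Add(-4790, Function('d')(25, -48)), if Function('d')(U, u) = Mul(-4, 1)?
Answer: -4794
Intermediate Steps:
Function('d')(U, u) = -4
Add(-4790, Function('d')(25, -48)) = Add(-4790, -4) = -4794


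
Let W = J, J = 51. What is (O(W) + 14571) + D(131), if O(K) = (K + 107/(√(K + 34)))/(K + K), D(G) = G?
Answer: 29405/2 + 107*√85/8670 ≈ 14703.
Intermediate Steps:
W = 51
O(K) = (K + 107/√(34 + K))/(2*K) (O(K) = (K + 107/(√(34 + K)))/((2*K)) = (K + 107/√(34 + K))*(1/(2*K)) = (K + 107/√(34 + K))/(2*K))
(O(W) + 14571) + D(131) = ((½ + (107/2)/(51*√(34 + 51))) + 14571) + 131 = ((½ + (107/2)*(1/51)/√85) + 14571) + 131 = ((½ + (107/2)*(1/51)*(√85/85)) + 14571) + 131 = ((½ + 107*√85/8670) + 14571) + 131 = (29143/2 + 107*√85/8670) + 131 = 29405/2 + 107*√85/8670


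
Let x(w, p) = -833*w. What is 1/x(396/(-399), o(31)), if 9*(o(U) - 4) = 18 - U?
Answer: 19/15708 ≈ 0.0012096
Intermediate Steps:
o(U) = 6 - U/9 (o(U) = 4 + (18 - U)/9 = 4 + (2 - U/9) = 6 - U/9)
1/x(396/(-399), o(31)) = 1/(-329868/(-399)) = 1/(-329868*(-1)/399) = 1/(-833*(-132/133)) = 1/(15708/19) = 19/15708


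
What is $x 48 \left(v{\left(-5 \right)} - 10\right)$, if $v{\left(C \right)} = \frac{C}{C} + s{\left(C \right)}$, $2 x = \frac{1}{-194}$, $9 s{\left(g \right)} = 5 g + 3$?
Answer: $\frac{412}{291} \approx 1.4158$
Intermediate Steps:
$s{\left(g \right)} = \frac{1}{3} + \frac{5 g}{9}$ ($s{\left(g \right)} = \frac{5 g + 3}{9} = \frac{3 + 5 g}{9} = \frac{1}{3} + \frac{5 g}{9}$)
$x = - \frac{1}{388}$ ($x = \frac{1}{2 \left(-194\right)} = \frac{1}{2} \left(- \frac{1}{194}\right) = - \frac{1}{388} \approx -0.0025773$)
$v{\left(C \right)} = \frac{4}{3} + \frac{5 C}{9}$ ($v{\left(C \right)} = \frac{C}{C} + \left(\frac{1}{3} + \frac{5 C}{9}\right) = 1 + \left(\frac{1}{3} + \frac{5 C}{9}\right) = \frac{4}{3} + \frac{5 C}{9}$)
$x 48 \left(v{\left(-5 \right)} - 10\right) = - \frac{48 \left(\left(\frac{4}{3} + \frac{5}{9} \left(-5\right)\right) - 10\right)}{388} = - \frac{48 \left(\left(\frac{4}{3} - \frac{25}{9}\right) - 10\right)}{388} = - \frac{48 \left(- \frac{13}{9} - 10\right)}{388} = - \frac{48 \left(- \frac{103}{9}\right)}{388} = \left(- \frac{1}{388}\right) \left(- \frac{1648}{3}\right) = \frac{412}{291}$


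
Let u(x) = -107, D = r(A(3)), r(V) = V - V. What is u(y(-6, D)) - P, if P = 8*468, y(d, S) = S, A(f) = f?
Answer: -3851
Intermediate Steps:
r(V) = 0
D = 0
P = 3744
u(y(-6, D)) - P = -107 - 1*3744 = -107 - 3744 = -3851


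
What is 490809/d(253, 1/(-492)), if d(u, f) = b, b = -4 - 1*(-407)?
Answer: 490809/403 ≈ 1217.9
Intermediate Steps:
b = 403 (b = -4 + 407 = 403)
d(u, f) = 403
490809/d(253, 1/(-492)) = 490809/403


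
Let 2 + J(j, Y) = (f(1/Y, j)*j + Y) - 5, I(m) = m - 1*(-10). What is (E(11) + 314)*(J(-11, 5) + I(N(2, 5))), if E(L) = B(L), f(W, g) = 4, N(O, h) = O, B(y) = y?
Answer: -11050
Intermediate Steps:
E(L) = L
I(m) = 10 + m (I(m) = m + 10 = 10 + m)
J(j, Y) = -7 + Y + 4*j (J(j, Y) = -2 + ((4*j + Y) - 5) = -2 + ((Y + 4*j) - 5) = -2 + (-5 + Y + 4*j) = -7 + Y + 4*j)
(E(11) + 314)*(J(-11, 5) + I(N(2, 5))) = (11 + 314)*((-7 + 5 + 4*(-11)) + (10 + 2)) = 325*((-7 + 5 - 44) + 12) = 325*(-46 + 12) = 325*(-34) = -11050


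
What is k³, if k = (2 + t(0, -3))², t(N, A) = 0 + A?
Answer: 1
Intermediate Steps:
t(N, A) = A
k = 1 (k = (2 - 3)² = (-1)² = 1)
k³ = 1³ = 1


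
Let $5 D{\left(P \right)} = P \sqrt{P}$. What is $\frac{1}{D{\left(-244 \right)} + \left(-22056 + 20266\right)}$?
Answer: $- \frac{22375}{47314642} + \frac{610 i \sqrt{61}}{23657321} \approx -0.0004729 + 0.00020139 i$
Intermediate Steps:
$D{\left(P \right)} = \frac{P^{\frac{3}{2}}}{5}$ ($D{\left(P \right)} = \frac{P \sqrt{P}}{5} = \frac{P^{\frac{3}{2}}}{5}$)
$\frac{1}{D{\left(-244 \right)} + \left(-22056 + 20266\right)} = \frac{1}{\frac{\left(-244\right)^{\frac{3}{2}}}{5} + \left(-22056 + 20266\right)} = \frac{1}{\frac{\left(-488\right) i \sqrt{61}}{5} - 1790} = \frac{1}{- \frac{488 i \sqrt{61}}{5} - 1790} = \frac{1}{-1790 - \frac{488 i \sqrt{61}}{5}}$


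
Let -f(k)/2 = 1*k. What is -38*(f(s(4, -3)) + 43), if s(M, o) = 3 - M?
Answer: -1710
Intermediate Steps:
f(k) = -2*k
-38*(f(s(4, -3)) + 43) = -38*(-2*(3 - 1*4) + 43) = -38*(-2*(3 - 4) + 43) = -38*(-2*(-1) + 43) = -38*(2 + 43) = -38*45 = -1710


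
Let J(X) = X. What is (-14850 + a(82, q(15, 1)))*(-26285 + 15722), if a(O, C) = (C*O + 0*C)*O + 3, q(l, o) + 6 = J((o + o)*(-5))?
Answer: 1293238653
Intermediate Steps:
q(l, o) = -6 - 10*o (q(l, o) = -6 + (o + o)*(-5) = -6 + (2*o)*(-5) = -6 - 10*o)
a(O, C) = 3 + C*O**2 (a(O, C) = (C*O + 0)*O + 3 = (C*O)*O + 3 = C*O**2 + 3 = 3 + C*O**2)
(-14850 + a(82, q(15, 1)))*(-26285 + 15722) = (-14850 + (3 + (-6 - 10*1)*82**2))*(-26285 + 15722) = (-14850 + (3 + (-6 - 10)*6724))*(-10563) = (-14850 + (3 - 16*6724))*(-10563) = (-14850 + (3 - 107584))*(-10563) = (-14850 - 107581)*(-10563) = -122431*(-10563) = 1293238653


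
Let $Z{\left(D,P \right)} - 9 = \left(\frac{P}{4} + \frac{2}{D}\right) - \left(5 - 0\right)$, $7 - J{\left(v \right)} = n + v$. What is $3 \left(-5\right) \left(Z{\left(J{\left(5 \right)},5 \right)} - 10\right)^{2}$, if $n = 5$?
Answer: $- \frac{21125}{48} \approx -440.1$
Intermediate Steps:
$J{\left(v \right)} = 2 - v$ ($J{\left(v \right)} = 7 - \left(5 + v\right) = 2 - v$)
$Z{\left(D,P \right)} = 4 + \frac{2}{D} + \frac{P}{4}$ ($Z{\left(D,P \right)} = 9 - \left(5 + 0 - \frac{2}{D} - \frac{P}{4}\right) = 9 - \left(5 - \frac{2}{D} - P \frac{1}{4}\right) = 9 - \left(5 - \frac{2}{D} - \frac{P}{4}\right) = 9 + \left(-5 + \frac{2}{D} + \frac{P}{4}\right) = 4 + \frac{2}{D} + \frac{P}{4}$)
$3 \left(-5\right) \left(Z{\left(J{\left(5 \right)},5 \right)} - 10\right)^{2} = 3 \left(-5\right) \left(\left(4 + \frac{2}{2 - 5} + \frac{1}{4} \cdot 5\right) - 10\right)^{2} = - 15 \left(\left(4 + \frac{2}{2 - 5} + \frac{5}{4}\right) - 10\right)^{2} = - 15 \left(\left(4 + \frac{2}{-3} + \frac{5}{4}\right) - 10\right)^{2} = - 15 \left(\left(4 + 2 \left(- \frac{1}{3}\right) + \frac{5}{4}\right) - 10\right)^{2} = - 15 \left(\left(4 - \frac{2}{3} + \frac{5}{4}\right) - 10\right)^{2} = - 15 \left(\frac{55}{12} - 10\right)^{2} = - 15 \left(- \frac{65}{12}\right)^{2} = \left(-15\right) \frac{4225}{144} = - \frac{21125}{48}$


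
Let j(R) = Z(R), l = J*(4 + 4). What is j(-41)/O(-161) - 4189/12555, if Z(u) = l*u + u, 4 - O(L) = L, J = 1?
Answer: -354932/138105 ≈ -2.5700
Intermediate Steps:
l = 8 (l = 1*(4 + 4) = 1*8 = 8)
O(L) = 4 - L
Z(u) = 9*u (Z(u) = 8*u + u = 9*u)
j(R) = 9*R
j(-41)/O(-161) - 4189/12555 = (9*(-41))/(4 - 1*(-161)) - 4189/12555 = -369/(4 + 161) - 4189*1/12555 = -369/165 - 4189/12555 = -369*1/165 - 4189/12555 = -123/55 - 4189/12555 = -354932/138105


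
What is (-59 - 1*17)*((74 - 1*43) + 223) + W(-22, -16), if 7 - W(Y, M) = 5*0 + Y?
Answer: -19275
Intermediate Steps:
W(Y, M) = 7 - Y (W(Y, M) = 7 - (5*0 + Y) = 7 - (0 + Y) = 7 - Y)
(-59 - 1*17)*((74 - 1*43) + 223) + W(-22, -16) = (-59 - 1*17)*((74 - 1*43) + 223) + (7 - 1*(-22)) = (-59 - 17)*((74 - 43) + 223) + (7 + 22) = -76*(31 + 223) + 29 = -76*254 + 29 = -19304 + 29 = -19275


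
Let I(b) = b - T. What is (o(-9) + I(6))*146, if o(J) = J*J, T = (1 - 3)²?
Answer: 12118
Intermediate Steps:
T = 4 (T = (-2)² = 4)
o(J) = J²
I(b) = -4 + b (I(b) = b - 1*4 = b - 4 = -4 + b)
(o(-9) + I(6))*146 = ((-9)² + (-4 + 6))*146 = (81 + 2)*146 = 83*146 = 12118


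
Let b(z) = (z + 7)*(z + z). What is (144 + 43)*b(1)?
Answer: 2992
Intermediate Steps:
b(z) = 2*z*(7 + z) (b(z) = (7 + z)*(2*z) = 2*z*(7 + z))
(144 + 43)*b(1) = (144 + 43)*(2*1*(7 + 1)) = 187*(2*1*8) = 187*16 = 2992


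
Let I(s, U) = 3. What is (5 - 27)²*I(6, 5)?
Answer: 1452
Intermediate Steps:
(5 - 27)²*I(6, 5) = (5 - 27)²*3 = (-22)²*3 = 484*3 = 1452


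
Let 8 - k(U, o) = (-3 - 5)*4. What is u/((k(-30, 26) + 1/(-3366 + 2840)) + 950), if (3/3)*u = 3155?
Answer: 1659530/520739 ≈ 3.1869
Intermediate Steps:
k(U, o) = 40 (k(U, o) = 8 - (-3 - 5)*4 = 8 - (-8)*4 = 8 - 1*(-32) = 8 + 32 = 40)
u = 3155
u/((k(-30, 26) + 1/(-3366 + 2840)) + 950) = 3155/((40 + 1/(-3366 + 2840)) + 950) = 3155/((40 + 1/(-526)) + 950) = 3155/((40 - 1/526) + 950) = 3155/(21039/526 + 950) = 3155/(520739/526) = 3155*(526/520739) = 1659530/520739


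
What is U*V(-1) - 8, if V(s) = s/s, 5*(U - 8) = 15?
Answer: 3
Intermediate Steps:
U = 11 (U = 8 + (⅕)*15 = 8 + 3 = 11)
V(s) = 1
U*V(-1) - 8 = 11*1 - 8 = 11 - 8 = 3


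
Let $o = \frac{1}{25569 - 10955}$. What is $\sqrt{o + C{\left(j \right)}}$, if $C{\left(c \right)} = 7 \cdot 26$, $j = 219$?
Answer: $\frac{\sqrt{38869571886}}{14614} \approx 13.491$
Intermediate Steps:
$C{\left(c \right)} = 182$
$o = \frac{1}{14614} \approx 6.8428 \cdot 10^{-5}$
$\sqrt{o + C{\left(j \right)}} = \sqrt{\frac{1}{14614} + 182} = \sqrt{\frac{2659749}{14614}} = \frac{\sqrt{38869571886}}{14614}$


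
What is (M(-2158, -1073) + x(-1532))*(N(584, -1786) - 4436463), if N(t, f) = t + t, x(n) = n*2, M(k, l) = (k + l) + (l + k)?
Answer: 42250620170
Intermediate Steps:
M(k, l) = 2*k + 2*l (M(k, l) = (k + l) + (k + l) = 2*k + 2*l)
x(n) = 2*n
N(t, f) = 2*t
(M(-2158, -1073) + x(-1532))*(N(584, -1786) - 4436463) = ((2*(-2158) + 2*(-1073)) + 2*(-1532))*(2*584 - 4436463) = ((-4316 - 2146) - 3064)*(1168 - 4436463) = (-6462 - 3064)*(-4435295) = -9526*(-4435295) = 42250620170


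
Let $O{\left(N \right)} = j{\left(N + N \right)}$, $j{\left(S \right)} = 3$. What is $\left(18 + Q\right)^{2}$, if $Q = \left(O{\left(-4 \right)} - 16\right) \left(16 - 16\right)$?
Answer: $324$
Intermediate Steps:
$O{\left(N \right)} = 3$
$Q = 0$ ($Q = \left(3 - 16\right) \left(16 - 16\right) = \left(-13\right) 0 = 0$)
$\left(18 + Q\right)^{2} = \left(18 + 0\right)^{2} = 18^{2} = 324$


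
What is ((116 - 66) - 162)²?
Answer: 12544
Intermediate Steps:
((116 - 66) - 162)² = (50 - 162)² = (-112)² = 12544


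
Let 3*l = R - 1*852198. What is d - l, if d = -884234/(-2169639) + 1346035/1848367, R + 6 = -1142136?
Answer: 2665964562316629383/4010289129513 ≈ 6.6478e+5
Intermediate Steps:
R = -1142142 (R = -6 - 1142136 = -1142142)
l = -664780 (l = (-1142142 - 1*852198)/3 = (-1142142 - 852198)/3 = (⅓)*(-1994340) = -664780)
d = 4554798977243/4010289129513 (d = -884234*(-1/2169639) + 1346035*(1/1848367) = 884234/2169639 + 1346035/1848367 = 4554798977243/4010289129513 ≈ 1.1358)
d - l = 4554798977243/4010289129513 - 1*(-664780) = 4554798977243/4010289129513 + 664780 = 2665964562316629383/4010289129513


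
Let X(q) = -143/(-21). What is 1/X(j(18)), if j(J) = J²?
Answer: 21/143 ≈ 0.14685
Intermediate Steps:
X(q) = 143/21 (X(q) = -143*(-1/21) = 143/21)
1/X(j(18)) = 1/(143/21) = 21/143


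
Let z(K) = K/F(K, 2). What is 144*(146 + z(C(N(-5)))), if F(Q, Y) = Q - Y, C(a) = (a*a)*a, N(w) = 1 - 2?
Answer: 21072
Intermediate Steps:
N(w) = -1
C(a) = a**3 (C(a) = a**2*a = a**3)
z(K) = K/(-2 + K) (z(K) = K/(K - 1*2) = K/(K - 2) = K/(-2 + K))
144*(146 + z(C(N(-5)))) = 144*(146 + (-1)**3/(-2 + (-1)**3)) = 144*(146 - 1/(-2 - 1)) = 144*(146 - 1/(-3)) = 144*(146 - 1*(-1/3)) = 144*(146 + 1/3) = 144*(439/3) = 21072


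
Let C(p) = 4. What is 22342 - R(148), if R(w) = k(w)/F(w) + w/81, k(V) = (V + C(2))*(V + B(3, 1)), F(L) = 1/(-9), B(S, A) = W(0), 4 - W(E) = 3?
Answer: 18319946/81 ≈ 2.2617e+5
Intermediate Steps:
W(E) = 1 (W(E) = 4 - 1*3 = 4 - 3 = 1)
B(S, A) = 1
F(L) = -1/9
k(V) = (1 + V)*(4 + V) (k(V) = (V + 4)*(V + 1) = (4 + V)*(1 + V) = (1 + V)*(4 + V))
R(w) = -36 - 9*w**2 - 3644*w/81 (R(w) = (4 + w**2 + 5*w)/(-1/9) + w/81 = (4 + w**2 + 5*w)*(-9) + w*(1/81) = (-36 - 45*w - 9*w**2) + w/81 = -36 - 9*w**2 - 3644*w/81)
22342 - R(148) = 22342 - (-36 - 9*148**2 - 3644/81*148) = 22342 - (-36 - 9*21904 - 539312/81) = 22342 - (-36 - 197136 - 539312/81) = 22342 - 1*(-16510244/81) = 22342 + 16510244/81 = 18319946/81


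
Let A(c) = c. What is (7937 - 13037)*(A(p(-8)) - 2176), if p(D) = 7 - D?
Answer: 11021100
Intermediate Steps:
(7937 - 13037)*(A(p(-8)) - 2176) = (7937 - 13037)*((7 - 1*(-8)) - 2176) = -5100*((7 + 8) - 2176) = -5100*(15 - 2176) = -5100*(-2161) = 11021100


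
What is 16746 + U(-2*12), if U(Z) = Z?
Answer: 16722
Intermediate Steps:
16746 + U(-2*12) = 16746 - 2*12 = 16746 - 24 = 16722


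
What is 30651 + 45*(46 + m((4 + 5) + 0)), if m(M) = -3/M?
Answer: 32706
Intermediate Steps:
30651 + 45*(46 + m((4 + 5) + 0)) = 30651 + 45*(46 - 3/((4 + 5) + 0)) = 30651 + 45*(46 - 3/(9 + 0)) = 30651 + 45*(46 - 3/9) = 30651 + 45*(46 - 3*⅑) = 30651 + 45*(46 - ⅓) = 30651 + 45*(137/3) = 30651 + 2055 = 32706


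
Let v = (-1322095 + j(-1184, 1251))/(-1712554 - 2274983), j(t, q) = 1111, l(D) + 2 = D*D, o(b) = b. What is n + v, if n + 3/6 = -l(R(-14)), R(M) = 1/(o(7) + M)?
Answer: 235883099/130259542 ≈ 1.8109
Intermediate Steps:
R(M) = 1/(7 + M)
l(D) = -2 + D² (l(D) = -2 + D*D = -2 + D²)
v = 440328/1329179 (v = (-1322095 + 1111)/(-1712554 - 2274983) = -1320984/(-3987537) = -1320984*(-1/3987537) = 440328/1329179 ≈ 0.33128)
n = 145/98 (n = -½ - (-2 + (1/(7 - 14))²) = -½ - (-2 + (1/(-7))²) = -½ - (-2 + (-⅐)²) = -½ - (-2 + 1/49) = -½ - 1*(-97/49) = -½ + 97/49 = 145/98 ≈ 1.4796)
n + v = 145/98 + 440328/1329179 = 235883099/130259542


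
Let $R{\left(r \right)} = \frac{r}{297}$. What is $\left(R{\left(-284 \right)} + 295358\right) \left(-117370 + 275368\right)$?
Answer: $\frac{4619916397972}{99} \approx 4.6666 \cdot 10^{10}$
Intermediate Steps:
$R{\left(r \right)} = \frac{r}{297}$ ($R{\left(r \right)} = r \frac{1}{297} = \frac{r}{297}$)
$\left(R{\left(-284 \right)} + 295358\right) \left(-117370 + 275368\right) = \left(\frac{1}{297} \left(-284\right) + 295358\right) \left(-117370 + 275368\right) = \left(- \frac{284}{297} + 295358\right) 157998 = \frac{87721042}{297} \cdot 157998 = \frac{4619916397972}{99}$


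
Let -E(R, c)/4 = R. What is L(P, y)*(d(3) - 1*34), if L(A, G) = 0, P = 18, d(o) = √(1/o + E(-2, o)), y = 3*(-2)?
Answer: 0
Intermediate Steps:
E(R, c) = -4*R
y = -6
d(o) = √(8 + 1/o) (d(o) = √(1/o - 4*(-2)) = √(1/o + 8) = √(8 + 1/o))
L(P, y)*(d(3) - 1*34) = 0*(√(8 + 1/3) - 1*34) = 0*(√(8 + ⅓) - 34) = 0*(√(25/3) - 34) = 0*(5*√3/3 - 34) = 0*(-34 + 5*√3/3) = 0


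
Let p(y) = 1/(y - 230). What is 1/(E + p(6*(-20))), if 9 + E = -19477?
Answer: -350/6820101 ≈ -5.1319e-5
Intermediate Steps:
E = -19486 (E = -9 - 19477 = -19486)
p(y) = 1/(-230 + y)
1/(E + p(6*(-20))) = 1/(-19486 + 1/(-230 + 6*(-20))) = 1/(-19486 + 1/(-230 - 120)) = 1/(-19486 + 1/(-350)) = 1/(-19486 - 1/350) = 1/(-6820101/350) = -350/6820101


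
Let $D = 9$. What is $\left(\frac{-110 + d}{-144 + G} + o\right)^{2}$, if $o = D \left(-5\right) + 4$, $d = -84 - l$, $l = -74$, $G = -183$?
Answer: $\frac{19616041}{11881} \approx 1651.0$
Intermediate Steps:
$d = -10$ ($d = -84 - -74 = -84 + 74 = -10$)
$o = -41$ ($o = 9 \left(-5\right) + 4 = -45 + 4 = -41$)
$\left(\frac{-110 + d}{-144 + G} + o\right)^{2} = \left(\frac{-110 - 10}{-144 - 183} - 41\right)^{2} = \left(- \frac{120}{-327} - 41\right)^{2} = \left(\left(-120\right) \left(- \frac{1}{327}\right) - 41\right)^{2} = \left(\frac{40}{109} - 41\right)^{2} = \left(- \frac{4429}{109}\right)^{2} = \frac{19616041}{11881}$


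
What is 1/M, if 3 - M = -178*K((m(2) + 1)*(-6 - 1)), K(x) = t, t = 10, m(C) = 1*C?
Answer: 1/1783 ≈ 0.00056085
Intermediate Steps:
m(C) = C
K(x) = 10
M = 1783 (M = 3 - (-178)*10 = 3 - 1*(-1780) = 3 + 1780 = 1783)
1/M = 1/1783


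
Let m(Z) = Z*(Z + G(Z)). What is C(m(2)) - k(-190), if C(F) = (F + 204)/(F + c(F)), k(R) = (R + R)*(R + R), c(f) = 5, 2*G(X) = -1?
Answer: -1154993/8 ≈ -1.4437e+5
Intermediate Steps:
G(X) = -½ (G(X) = (½)*(-1) = -½)
m(Z) = Z*(-½ + Z) (m(Z) = Z*(Z - ½) = Z*(-½ + Z))
k(R) = 4*R² (k(R) = (2*R)*(2*R) = 4*R²)
C(F) = (204 + F)/(5 + F) (C(F) = (F + 204)/(F + 5) = (204 + F)/(5 + F))
C(m(2)) - k(-190) = (204 + 2*(-½ + 2))/(5 + 2*(-½ + 2)) - 4*(-190)² = (204 + 2*(3/2))/(5 + 2*(3/2)) - 4*36100 = (204 + 3)/(5 + 3) - 1*144400 = 207/8 - 144400 = -1154993/8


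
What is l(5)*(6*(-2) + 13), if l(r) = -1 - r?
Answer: -6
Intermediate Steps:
l(5)*(6*(-2) + 13) = (-1 - 1*5)*(6*(-2) + 13) = (-1 - 5)*(-12 + 13) = -6*1 = -6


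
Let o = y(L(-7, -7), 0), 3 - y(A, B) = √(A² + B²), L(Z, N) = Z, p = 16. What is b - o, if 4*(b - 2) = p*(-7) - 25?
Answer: -113/4 ≈ -28.250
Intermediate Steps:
y(A, B) = 3 - √(A² + B²)
o = -4 (o = 3 - √((-7)² + 0²) = 3 - √(49 + 0) = 3 - √49 = 3 - 1*7 = 3 - 7 = -4)
b = -129/4 (b = 2 + (16*(-7) - 25)/4 = 2 + (-112 - 25)/4 = 2 + (¼)*(-137) = 2 - 137/4 = -129/4 ≈ -32.250)
b - o = -129/4 - 1*(-4) = -129/4 + 4 = -113/4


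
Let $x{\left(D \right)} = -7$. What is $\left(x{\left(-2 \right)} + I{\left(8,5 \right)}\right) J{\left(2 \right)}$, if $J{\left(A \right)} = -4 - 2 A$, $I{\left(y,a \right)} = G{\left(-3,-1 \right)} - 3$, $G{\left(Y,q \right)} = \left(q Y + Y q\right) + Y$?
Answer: $56$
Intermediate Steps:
$G{\left(Y,q \right)} = Y + 2 Y q$ ($G{\left(Y,q \right)} = \left(Y q + Y q\right) + Y = 2 Y q + Y = Y + 2 Y q$)
$I{\left(y,a \right)} = 0$ ($I{\left(y,a \right)} = - 3 \left(1 + 2 \left(-1\right)\right) - 3 = - 3 \left(1 - 2\right) - 3 = \left(-3\right) \left(-1\right) - 3 = 3 - 3 = 0$)
$\left(x{\left(-2 \right)} + I{\left(8,5 \right)}\right) J{\left(2 \right)} = \left(-7 + 0\right) \left(-4 - 4\right) = - 7 \left(-4 - 4\right) = \left(-7\right) \left(-8\right) = 56$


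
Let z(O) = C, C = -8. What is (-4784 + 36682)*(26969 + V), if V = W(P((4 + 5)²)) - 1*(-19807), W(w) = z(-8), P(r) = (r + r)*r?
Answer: 1491805664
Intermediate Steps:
P(r) = 2*r² (P(r) = (2*r)*r = 2*r²)
z(O) = -8
W(w) = -8
V = 19799 (V = -8 - 1*(-19807) = -8 + 19807 = 19799)
(-4784 + 36682)*(26969 + V) = (-4784 + 36682)*(26969 + 19799) = 31898*46768 = 1491805664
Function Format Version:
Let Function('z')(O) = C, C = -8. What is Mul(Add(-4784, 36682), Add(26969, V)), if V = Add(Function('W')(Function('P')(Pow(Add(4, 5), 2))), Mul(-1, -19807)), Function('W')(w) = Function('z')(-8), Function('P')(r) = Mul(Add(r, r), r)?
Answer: 1491805664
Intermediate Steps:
Function('P')(r) = Mul(2, Pow(r, 2)) (Function('P')(r) = Mul(Mul(2, r), r) = Mul(2, Pow(r, 2)))
Function('z')(O) = -8
Function('W')(w) = -8
V = 19799 (V = Add(-8, Mul(-1, -19807)) = Add(-8, 19807) = 19799)
Mul(Add(-4784, 36682), Add(26969, V)) = Mul(Add(-4784, 36682), Add(26969, 19799)) = Mul(31898, 46768) = 1491805664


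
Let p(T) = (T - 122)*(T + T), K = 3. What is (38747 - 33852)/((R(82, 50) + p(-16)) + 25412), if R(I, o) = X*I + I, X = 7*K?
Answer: 4895/31632 ≈ 0.15475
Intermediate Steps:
X = 21 (X = 7*3 = 21)
R(I, o) = 22*I (R(I, o) = 21*I + I = 22*I)
p(T) = 2*T*(-122 + T) (p(T) = (-122 + T)*(2*T) = 2*T*(-122 + T))
(38747 - 33852)/((R(82, 50) + p(-16)) + 25412) = (38747 - 33852)/((22*82 + 2*(-16)*(-122 - 16)) + 25412) = 4895/((1804 + 2*(-16)*(-138)) + 25412) = 4895/((1804 + 4416) + 25412) = 4895/(6220 + 25412) = 4895/31632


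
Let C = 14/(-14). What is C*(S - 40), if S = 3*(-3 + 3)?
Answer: 40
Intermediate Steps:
S = 0 (S = 3*0 = 0)
C = -1 (C = 14*(-1/14) = -1)
C*(S - 40) = -(0 - 40) = -1*(-40) = 40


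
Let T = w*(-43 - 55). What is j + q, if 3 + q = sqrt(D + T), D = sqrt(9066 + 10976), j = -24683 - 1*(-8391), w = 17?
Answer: -16295 + I*sqrt(1666 - sqrt(20042)) ≈ -16295.0 + 39.044*I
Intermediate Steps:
j = -16292 (j = -24683 + 8391 = -16292)
D = sqrt(20042) ≈ 141.57
T = -1666 (T = 17*(-43 - 55) = 17*(-98) = -1666)
q = -3 + sqrt(-1666 + sqrt(20042)) (q = -3 + sqrt(sqrt(20042) - 1666) = -3 + sqrt(-1666 + sqrt(20042)) ≈ -3.0 + 39.044*I)
j + q = -16292 + (-3 + I*sqrt(1666 - sqrt(20042))) = -16295 + I*sqrt(1666 - sqrt(20042))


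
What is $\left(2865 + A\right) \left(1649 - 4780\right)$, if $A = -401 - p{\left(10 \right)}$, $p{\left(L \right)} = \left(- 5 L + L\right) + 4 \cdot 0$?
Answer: $-7840024$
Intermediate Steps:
$p{\left(L \right)} = - 4 L$ ($p{\left(L \right)} = - 4 L + 0 = - 4 L$)
$A = -361$ ($A = -401 - \left(-4\right) 10 = -401 - -40 = -401 + 40 = -361$)
$\left(2865 + A\right) \left(1649 - 4780\right) = \left(2865 - 361\right) \left(1649 - 4780\right) = 2504 \left(-3131\right) = -7840024$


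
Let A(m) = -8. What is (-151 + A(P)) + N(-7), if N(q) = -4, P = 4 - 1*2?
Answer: -163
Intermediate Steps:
P = 2 (P = 4 - 2 = 2)
(-151 + A(P)) + N(-7) = (-151 - 8) - 4 = -159 - 4 = -163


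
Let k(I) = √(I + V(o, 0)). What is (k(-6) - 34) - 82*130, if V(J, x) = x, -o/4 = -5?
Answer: -10694 + I*√6 ≈ -10694.0 + 2.4495*I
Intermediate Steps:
o = 20 (o = -4*(-5) = 20)
k(I) = √I (k(I) = √(I + 0) = √I)
(k(-6) - 34) - 82*130 = (√(-6) - 34) - 82*130 = (I*√6 - 34) - 10660 = (-34 + I*√6) - 10660 = -10694 + I*√6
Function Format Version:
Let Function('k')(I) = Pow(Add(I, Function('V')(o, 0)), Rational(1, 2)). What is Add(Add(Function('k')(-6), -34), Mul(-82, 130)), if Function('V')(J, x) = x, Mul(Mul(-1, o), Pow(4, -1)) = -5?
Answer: Add(-10694, Mul(I, Pow(6, Rational(1, 2)))) ≈ Add(-10694., Mul(2.4495, I))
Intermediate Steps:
o = 20 (o = Mul(-4, -5) = 20)
Function('k')(I) = Pow(I, Rational(1, 2)) (Function('k')(I) = Pow(Add(I, 0), Rational(1, 2)) = Pow(I, Rational(1, 2)))
Add(Add(Function('k')(-6), -34), Mul(-82, 130)) = Add(Add(Pow(-6, Rational(1, 2)), -34), Mul(-82, 130)) = Add(Add(Mul(I, Pow(6, Rational(1, 2))), -34), -10660) = Add(Add(-34, Mul(I, Pow(6, Rational(1, 2)))), -10660) = Add(-10694, Mul(I, Pow(6, Rational(1, 2))))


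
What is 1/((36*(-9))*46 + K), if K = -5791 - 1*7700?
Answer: -1/28395 ≈ -3.5217e-5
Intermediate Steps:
K = -13491 (K = -5791 - 7700 = -13491)
1/((36*(-9))*46 + K) = 1/((36*(-9))*46 - 13491) = 1/(-324*46 - 13491) = 1/(-14904 - 13491) = 1/(-28395) = -1/28395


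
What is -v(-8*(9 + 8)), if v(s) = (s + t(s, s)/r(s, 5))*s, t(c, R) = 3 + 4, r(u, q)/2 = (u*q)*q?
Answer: -924807/50 ≈ -18496.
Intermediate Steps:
r(u, q) = 2*u*q**2 (r(u, q) = 2*((u*q)*q) = 2*((q*u)*q) = 2*(u*q**2) = 2*u*q**2)
t(c, R) = 7
v(s) = s*(s + 7/(50*s)) (v(s) = (s + 7/((2*s*5**2)))*s = (s + 7/((2*s*25)))*s = (s + 7/((50*s)))*s = (s + 7*(1/(50*s)))*s = (s + 7/(50*s))*s = s*(s + 7/(50*s)))
-v(-8*(9 + 8)) = -(7/50 + (-8*(9 + 8))**2) = -(7/50 + (-8*17)**2) = -(7/50 + (-136)**2) = -(7/50 + 18496) = -1*924807/50 = -924807/50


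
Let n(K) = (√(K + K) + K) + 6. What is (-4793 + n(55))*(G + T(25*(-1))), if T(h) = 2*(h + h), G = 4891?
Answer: -22671012 + 4791*√110 ≈ -2.2621e+7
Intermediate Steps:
n(K) = 6 + K + √2*√K (n(K) = (√(2*K) + K) + 6 = (√2*√K + K) + 6 = (K + √2*√K) + 6 = 6 + K + √2*√K)
T(h) = 4*h (T(h) = 2*(2*h) = 4*h)
(-4793 + n(55))*(G + T(25*(-1))) = (-4793 + (6 + 55 + √2*√55))*(4891 + 4*(25*(-1))) = (-4793 + (6 + 55 + √110))*(4891 + 4*(-25)) = (-4793 + (61 + √110))*(4891 - 100) = (-4732 + √110)*4791 = -22671012 + 4791*√110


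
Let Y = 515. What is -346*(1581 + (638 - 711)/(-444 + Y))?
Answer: -38813588/71 ≈ -5.4667e+5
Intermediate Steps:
-346*(1581 + (638 - 711)/(-444 + Y)) = -346*(1581 + (638 - 711)/(-444 + 515)) = -346*(1581 - 73/71) = -346*112178/71 = -38813588/71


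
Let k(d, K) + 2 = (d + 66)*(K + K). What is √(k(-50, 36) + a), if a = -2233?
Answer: 19*I*√3 ≈ 32.909*I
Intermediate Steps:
k(d, K) = -2 + 2*K*(66 + d) (k(d, K) = -2 + (d + 66)*(K + K) = -2 + (66 + d)*(2*K) = -2 + 2*K*(66 + d))
√(k(-50, 36) + a) = √((-2 + 132*36 + 2*36*(-50)) - 2233) = √((-2 + 4752 - 3600) - 2233) = √(1150 - 2233) = √(-1083) = 19*I*√3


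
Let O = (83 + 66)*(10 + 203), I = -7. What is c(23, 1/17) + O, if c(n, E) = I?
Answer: 31730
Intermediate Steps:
c(n, E) = -7
O = 31737 (O = 149*213 = 31737)
c(23, 1/17) + O = -7 + 31737 = 31730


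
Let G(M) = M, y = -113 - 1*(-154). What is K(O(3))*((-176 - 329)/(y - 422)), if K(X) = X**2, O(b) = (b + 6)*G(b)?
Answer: 122715/127 ≈ 966.26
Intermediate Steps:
y = 41 (y = -113 + 154 = 41)
O(b) = b*(6 + b) (O(b) = (b + 6)*b = (6 + b)*b = b*(6 + b))
K(O(3))*((-176 - 329)/(y - 422)) = (3*(6 + 3))**2*((-176 - 329)/(41 - 422)) = (3*9)**2*(-505/(-381)) = 27**2*(-505*(-1/381)) = 729*(505/381) = 122715/127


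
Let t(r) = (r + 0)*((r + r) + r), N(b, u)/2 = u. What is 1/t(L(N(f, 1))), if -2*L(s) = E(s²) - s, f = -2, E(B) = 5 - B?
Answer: 4/3 ≈ 1.3333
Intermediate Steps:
N(b, u) = 2*u
L(s) = -5/2 + s/2 + s²/2 (L(s) = -((5 - s²) - s)/2 = -(5 - s - s²)/2 = -5/2 + s/2 + s²/2)
t(r) = 3*r² (t(r) = r*(2*r + r) = r*(3*r) = 3*r²)
1/t(L(N(f, 1))) = 1/(3*(-5/2 + (2*1)/2 + (2*1)²/2)²) = 1/(3*(-5/2 + (½)*2 + (½)*2²)²) = 1/(3*(-5/2 + 1 + (½)*4)²) = 1/(3*(-5/2 + 1 + 2)²) = 1/(3*(½)²) = 1/(3*(¼)) = 1/(¾) = 4/3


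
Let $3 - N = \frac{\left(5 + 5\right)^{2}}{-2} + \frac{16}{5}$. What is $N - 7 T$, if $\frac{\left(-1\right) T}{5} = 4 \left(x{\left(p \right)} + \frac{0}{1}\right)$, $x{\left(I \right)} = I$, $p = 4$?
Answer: $\frac{3049}{5} \approx 609.8$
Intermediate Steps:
$T = -80$ ($T = - 5 \cdot 4 \left(4 + \frac{0}{1}\right) = - 5 \cdot 4 \left(4 + 0 \cdot 1\right) = - 5 \cdot 4 \left(4 + 0\right) = - 5 \cdot 4 \cdot 4 = \left(-5\right) 16 = -80$)
$N = \frac{249}{5}$ ($N = 3 - \left(\frac{\left(5 + 5\right)^{2}}{-2} + \frac{16}{5}\right) = 3 - \left(10^{2} \left(- \frac{1}{2}\right) + 16 \cdot \frac{1}{5}\right) = 3 - \left(100 \left(- \frac{1}{2}\right) + \frac{16}{5}\right) = 3 - \left(-50 + \frac{16}{5}\right) = 3 - - \frac{234}{5} = 3 + \frac{234}{5} = \frac{249}{5} \approx 49.8$)
$N - 7 T = \frac{249}{5} - -560 = \frac{249}{5} + 560 = \frac{3049}{5}$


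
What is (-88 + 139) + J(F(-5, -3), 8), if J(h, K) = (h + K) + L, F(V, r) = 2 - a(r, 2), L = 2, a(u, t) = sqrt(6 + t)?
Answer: 63 - 2*sqrt(2) ≈ 60.172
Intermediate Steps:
F(V, r) = 2 - 2*sqrt(2) (F(V, r) = 2 - sqrt(6 + 2) = 2 - sqrt(8) = 2 - 2*sqrt(2))
J(h, K) = 2 + K + h (J(h, K) = (h + K) + 2 = (K + h) + 2 = 2 + K + h)
(-88 + 139) + J(F(-5, -3), 8) = (-88 + 139) + (2 + 8 + (2 - 2*sqrt(2))) = 51 + (12 - 2*sqrt(2)) = 63 - 2*sqrt(2)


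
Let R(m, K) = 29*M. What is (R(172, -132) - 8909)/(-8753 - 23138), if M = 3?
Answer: 8822/31891 ≈ 0.27663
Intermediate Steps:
R(m, K) = 87 (R(m, K) = 29*3 = 87)
(R(172, -132) - 8909)/(-8753 - 23138) = (87 - 8909)/(-8753 - 23138) = -8822/(-31891) = -8822*(-1/31891) = 8822/31891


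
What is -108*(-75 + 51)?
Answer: 2592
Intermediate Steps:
-108*(-75 + 51) = -108*(-24) = 2592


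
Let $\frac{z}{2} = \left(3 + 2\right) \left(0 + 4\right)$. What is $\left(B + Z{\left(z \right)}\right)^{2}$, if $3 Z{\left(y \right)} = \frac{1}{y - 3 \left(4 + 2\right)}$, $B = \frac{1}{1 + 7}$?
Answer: $\frac{1369}{69696} \approx 0.019642$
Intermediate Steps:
$B = \frac{1}{8} \approx 0.125$
$z = 40$ ($z = 2 \left(3 + 2\right) \left(0 + 4\right) = 2 \cdot 5 \cdot 4 = 2 \cdot 20 = 40$)
$Z{\left(y \right)} = \frac{1}{3 \left(-18 + y\right)}$ ($Z{\left(y \right)} = \frac{1}{3 \left(y - 3 \left(4 + 2\right)\right)} = \frac{1}{3 \left(y - 18\right)} = \frac{1}{3 \left(-18 + y\right)}$)
$\left(B + Z{\left(z \right)}\right)^{2} = \left(\frac{1}{8} + \frac{1}{3 \left(-18 + 40\right)}\right)^{2} = \left(\frac{1}{8} + \frac{1}{3 \cdot 22}\right)^{2} = \left(\frac{1}{8} + \frac{1}{3} \cdot \frac{1}{22}\right)^{2} = \left(\frac{1}{8} + \frac{1}{66}\right)^{2} = \left(\frac{37}{264}\right)^{2} = \frac{1369}{69696}$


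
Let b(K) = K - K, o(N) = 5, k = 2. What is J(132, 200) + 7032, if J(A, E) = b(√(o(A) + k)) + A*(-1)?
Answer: 6900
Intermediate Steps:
b(K) = 0
J(A, E) = -A (J(A, E) = 0 + A*(-1) = 0 - A = -A)
J(132, 200) + 7032 = -1*132 + 7032 = -132 + 7032 = 6900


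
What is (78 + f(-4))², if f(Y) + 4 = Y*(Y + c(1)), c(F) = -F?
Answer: 8836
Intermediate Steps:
f(Y) = -4 + Y*(-1 + Y) (f(Y) = -4 + Y*(Y - 1*1) = -4 + Y*(Y - 1) = -4 + Y*(-1 + Y))
(78 + f(-4))² = (78 + (-4 + (-4)² - 1*(-4)))² = (78 + (-4 + 16 + 4))² = (78 + 16)² = 94² = 8836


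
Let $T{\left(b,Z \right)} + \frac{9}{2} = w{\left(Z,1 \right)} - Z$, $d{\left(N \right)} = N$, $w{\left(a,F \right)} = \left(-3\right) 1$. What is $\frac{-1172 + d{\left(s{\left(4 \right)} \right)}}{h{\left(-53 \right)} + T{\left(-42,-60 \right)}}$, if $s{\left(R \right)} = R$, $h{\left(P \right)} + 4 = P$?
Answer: $\frac{2336}{9} \approx 259.56$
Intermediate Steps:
$h{\left(P \right)} = -4 + P$
$w{\left(a,F \right)} = -3$
$T{\left(b,Z \right)} = - \frac{15}{2} - Z$ ($T{\left(b,Z \right)} = - \frac{9}{2} - \left(3 + Z\right) = - \frac{15}{2} - Z$)
$\frac{-1172 + d{\left(s{\left(4 \right)} \right)}}{h{\left(-53 \right)} + T{\left(-42,-60 \right)}} = \frac{-1172 + 4}{\left(-4 - 53\right) - - \frac{105}{2}} = - \frac{1168}{-57 + \left(- \frac{15}{2} + 60\right)} = - \frac{1168}{-57 + \frac{105}{2}} = - \frac{1168}{- \frac{9}{2}} = \left(-1168\right) \left(- \frac{2}{9}\right) = \frac{2336}{9}$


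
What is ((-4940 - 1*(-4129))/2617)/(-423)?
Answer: 811/1106991 ≈ 0.00073262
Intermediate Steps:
((-4940 - 1*(-4129))/2617)/(-423) = ((-4940 + 4129)*(1/2617))*(-1/423) = -811*1/2617*(-1/423) = -811/2617*(-1/423) = 811/1106991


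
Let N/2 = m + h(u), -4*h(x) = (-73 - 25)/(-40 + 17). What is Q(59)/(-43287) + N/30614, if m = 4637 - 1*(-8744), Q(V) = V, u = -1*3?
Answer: 26600609701/30479329014 ≈ 0.87274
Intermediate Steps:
u = -3
h(x) = -49/46 (h(x) = -(-73 - 25)/(4*(-40 + 17)) = -(-49)/(2*(-23)) = -(-49)*(-1)/(2*23) = -1/4*98/23 = -49/46)
m = 13381 (m = 4637 + 8744 = 13381)
N = 615477/23 (N = 2*(13381 - 49/46) = 2*(615477/46) = 615477/23 ≈ 26760.)
Q(59)/(-43287) + N/30614 = 59/(-43287) + (615477/23)/30614 = 59*(-1/43287) + (615477/23)*(1/30614) = -59/43287 + 615477/704122 = 26600609701/30479329014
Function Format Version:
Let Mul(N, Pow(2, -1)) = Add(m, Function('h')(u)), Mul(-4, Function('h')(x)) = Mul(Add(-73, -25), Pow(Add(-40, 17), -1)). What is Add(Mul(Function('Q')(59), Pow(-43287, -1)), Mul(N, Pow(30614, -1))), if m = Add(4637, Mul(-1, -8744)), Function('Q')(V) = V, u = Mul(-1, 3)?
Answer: Rational(26600609701, 30479329014) ≈ 0.87274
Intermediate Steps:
u = -3
Function('h')(x) = Rational(-49, 46) (Function('h')(x) = Mul(Rational(-1, 4), Mul(Add(-73, -25), Pow(Add(-40, 17), -1))) = Mul(Rational(-1, 4), Mul(-98, Pow(-23, -1))) = Mul(Rational(-1, 4), Mul(-98, Rational(-1, 23))) = Mul(Rational(-1, 4), Rational(98, 23)) = Rational(-49, 46))
m = 13381 (m = Add(4637, 8744) = 13381)
N = Rational(615477, 23) (N = Mul(2, Add(13381, Rational(-49, 46))) = Mul(2, Rational(615477, 46)) = Rational(615477, 23) ≈ 26760.)
Add(Mul(Function('Q')(59), Pow(-43287, -1)), Mul(N, Pow(30614, -1))) = Add(Mul(59, Pow(-43287, -1)), Mul(Rational(615477, 23), Pow(30614, -1))) = Add(Mul(59, Rational(-1, 43287)), Mul(Rational(615477, 23), Rational(1, 30614))) = Add(Rational(-59, 43287), Rational(615477, 704122)) = Rational(26600609701, 30479329014)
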